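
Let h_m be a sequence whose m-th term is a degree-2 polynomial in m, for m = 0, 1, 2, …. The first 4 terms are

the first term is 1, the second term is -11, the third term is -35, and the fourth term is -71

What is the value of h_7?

-335

1st diffs: -12, -24, -36.
2nd diffs: -12, -12 (constant).
Newton forward-difference form: h_m = 1 + (-12)·C(m,1) + (-12)·C(m,2).
At m = 7: m = 7, so h_7 = 1 - 84 - 252 = -335.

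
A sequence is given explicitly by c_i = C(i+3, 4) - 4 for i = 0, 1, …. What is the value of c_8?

326

C(11, 4) = 330, so c_8 = 326.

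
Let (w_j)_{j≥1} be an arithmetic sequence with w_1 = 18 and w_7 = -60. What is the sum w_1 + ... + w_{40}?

Common difference d = (-60 - 18) / (7 - 1) = -13.
w_j = 18 + (j - 1)·(-13).
w_{40} = -489; S = 40·(18 + (-489))/2 = -9420.

-9420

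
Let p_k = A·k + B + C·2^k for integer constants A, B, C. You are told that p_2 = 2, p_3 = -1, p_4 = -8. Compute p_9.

-499

The three given values yield: 2A + B + 4C = 2; 3A + B + 8C = -1; 4A + B + 16C = -8.
Subtracting the first from the second: A + 4C = -3.
Subtracting the second from the third: A + 8C = -7.
Solving: C = -1, A = 1, then B = 4.
Therefore p_9 = 9 + 4 + (-1)·512 = -499.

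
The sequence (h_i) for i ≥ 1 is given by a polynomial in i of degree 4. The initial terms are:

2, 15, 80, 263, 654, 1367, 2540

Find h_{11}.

1st diffs: 13, 65, 183, 391, 713, 1173.
2nd diffs: 52, 118, 208, 322, 460.
3rd diffs: 66, 90, 114, 138.
4th diffs: 24, 24, 24 (constant).
So h_i = i^4 + i^3 - 5i^2 + 6i - 1.
Evaluating at i = 11 gives h_{11} = 15432.

15432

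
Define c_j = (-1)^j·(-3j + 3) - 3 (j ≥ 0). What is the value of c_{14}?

(-1)^14 = 1; -3j + 3 at j=14 is -39; so c_{14} = -42.

-42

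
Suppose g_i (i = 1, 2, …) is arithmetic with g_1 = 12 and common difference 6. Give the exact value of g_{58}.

g_i = 12 + (i - 1)·6.
g_{58} = 12 + 57·6 = 354.

354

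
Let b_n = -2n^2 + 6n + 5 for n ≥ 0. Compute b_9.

-103

b_9 = -2·9^2 + 6·9 + 5 = -103.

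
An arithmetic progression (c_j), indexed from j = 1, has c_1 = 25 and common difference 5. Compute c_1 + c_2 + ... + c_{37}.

c_j = 25 + (j - 1)·5.
c_{37} = 205; S = 37·(25 + 205)/2 = 4255.

4255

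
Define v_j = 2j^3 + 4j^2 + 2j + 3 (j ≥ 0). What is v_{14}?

v_{14} = 2·14^3 + 4·14^2 + 2·14 + 3 = 6303.

6303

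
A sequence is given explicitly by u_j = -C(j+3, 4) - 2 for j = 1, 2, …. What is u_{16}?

C(19, 4) = 3876, so u_{16} = -3878.

-3878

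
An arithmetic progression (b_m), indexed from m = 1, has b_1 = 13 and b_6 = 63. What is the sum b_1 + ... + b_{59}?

Common difference d = (63 - 13) / (6 - 1) = 10.
b_m = 13 + (m - 1)·10.
b_{59} = 593; S = 59·(13 + 593)/2 = 17877.

17877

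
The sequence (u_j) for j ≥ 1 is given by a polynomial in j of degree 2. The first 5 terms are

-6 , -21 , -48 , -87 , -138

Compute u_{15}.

1st diffs: -15, -27, -39, -51.
2nd diffs: -12, -12, -12 (constant).
Newton forward-difference form: u_j = -6 + (-15)·C(j-1,1) + (-12)·C(j-1,2).
At j = 15: j-1 = 14, so u_{15} = -6 - 210 - 1092 = -1308.

-1308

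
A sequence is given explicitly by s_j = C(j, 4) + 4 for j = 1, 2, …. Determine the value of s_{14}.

C(14, 4) = 1001, so s_{14} = 1005.

1005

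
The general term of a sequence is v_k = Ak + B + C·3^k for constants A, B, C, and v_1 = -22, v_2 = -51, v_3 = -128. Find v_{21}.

-41841412922

At k = 1, 2, 3: A + B + 3C = -22; 2A + B + 9C = -51; 3A + B + 27C = -128.
Subtracting the first from the second: A + 6C = -29.
Subtracting the second from the third: A + 18C = -77.
Solving: C = -4, A = -5, then B = -5.
So v_k = -5·k + (-5) + (-4)·3^k; at k=21 this is -41841412922.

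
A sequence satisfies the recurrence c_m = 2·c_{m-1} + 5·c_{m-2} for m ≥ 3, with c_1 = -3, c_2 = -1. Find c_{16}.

Step forward from the initial values:
c_3 = -17, c_4 = -39, c_5 = -163, …, c_{13} = -3098883, c_{14} = -10688761, c_{15} = -36871937, c_{16} = -127187679.

-127187679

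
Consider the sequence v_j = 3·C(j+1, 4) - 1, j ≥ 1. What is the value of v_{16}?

C(17, 4) = 2380, so v_{16} = 7139.

7139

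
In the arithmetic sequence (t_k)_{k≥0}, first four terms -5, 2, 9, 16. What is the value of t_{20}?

135

Common difference d = 7.
t_k = -5 + (k - 0)·7.
t_{20} = -5 + 20·7 = 135.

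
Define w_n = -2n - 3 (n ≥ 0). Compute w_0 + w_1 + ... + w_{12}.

Over n = 0..12: Σn = 78.
Total = (-2)·78 + (-3)·13 = -195.

-195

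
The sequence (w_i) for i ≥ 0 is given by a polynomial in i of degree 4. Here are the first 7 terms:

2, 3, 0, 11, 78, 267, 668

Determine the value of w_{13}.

1st diffs: 1, -3, 11, 67, 189, 401.
2nd diffs: -4, 14, 56, 122, 212.
3rd diffs: 18, 42, 66, 90.
4th diffs: 24, 24, 24 (constant).
So w_i = i^4 - 3i^3 + 3i + 2.
Evaluating at i = 13 gives w_{13} = 22011.

22011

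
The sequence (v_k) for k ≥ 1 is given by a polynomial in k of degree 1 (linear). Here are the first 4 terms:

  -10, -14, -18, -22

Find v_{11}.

-50

1st diffs: -4, -4, -4 (constant).
So v_k = -4k - 6.
Evaluating at k = 11 gives v_{11} = -50.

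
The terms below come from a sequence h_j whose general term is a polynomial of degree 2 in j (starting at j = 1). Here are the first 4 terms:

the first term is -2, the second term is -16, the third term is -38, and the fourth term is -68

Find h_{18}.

1st diffs: -14, -22, -30.
2nd diffs: -8, -8 (constant).
Newton forward-difference form: h_j = -2 + (-14)·C(j-1,1) + (-8)·C(j-1,2).
At j = 18: j-1 = 17, so h_{18} = -2 - 238 - 1088 = -1328.

-1328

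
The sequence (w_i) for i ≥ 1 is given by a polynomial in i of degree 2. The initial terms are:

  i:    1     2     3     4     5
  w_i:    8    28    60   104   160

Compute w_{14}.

1204

1st diffs: 20, 32, 44, 56.
2nd diffs: 12, 12, 12 (constant).
So w_i = 6i^2 + 2i.
Evaluating at i = 14 gives w_{14} = 1204.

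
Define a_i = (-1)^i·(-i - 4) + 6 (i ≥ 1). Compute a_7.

(-1)^7 = -1; -i - 4 at i=7 is -11; so a_7 = 17.

17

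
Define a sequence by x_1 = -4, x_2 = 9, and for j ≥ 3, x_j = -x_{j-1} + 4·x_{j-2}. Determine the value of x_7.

-1049

Compute successive terms:
x_3 = -25; x_4 = 61; x_5 = -161; x_6 = 405; x_7 = -1049.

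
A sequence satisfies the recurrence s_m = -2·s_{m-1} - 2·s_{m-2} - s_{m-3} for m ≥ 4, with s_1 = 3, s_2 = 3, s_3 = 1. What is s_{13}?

3

Step forward from the initial values:
s_4 = -11, s_5 = 17, s_6 = -13, s_7 = 3, s_8 = 3, s_9 = 1, s_{10} = -11, s_{11} = 17, s_{12} = -13, s_{13} = 3.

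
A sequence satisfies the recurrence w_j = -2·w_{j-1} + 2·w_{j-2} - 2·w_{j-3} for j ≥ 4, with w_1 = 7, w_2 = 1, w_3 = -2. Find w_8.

-284

w_4 = -8, w_5 = 10, w_6 = -32, w_7 = 100, w_8 = -284.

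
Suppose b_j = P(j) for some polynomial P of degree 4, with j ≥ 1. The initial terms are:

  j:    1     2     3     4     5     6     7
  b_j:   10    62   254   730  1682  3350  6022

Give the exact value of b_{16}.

1st diffs: 52, 192, 476, 952, 1668, 2672.
2nd diffs: 140, 284, 476, 716, 1004.
3rd diffs: 144, 192, 240, 288.
4th diffs: 48, 48, 48 (constant).
Newton forward-difference form: b_j = 10 + 52·C(j-1,1) + 140·C(j-1,2) + 144·C(j-1,3) + 48·C(j-1,4).
At j = 16: j-1 = 15, so b_{16} = 10 + 780 + 14700 + 65520 + 65520 = 146530.

146530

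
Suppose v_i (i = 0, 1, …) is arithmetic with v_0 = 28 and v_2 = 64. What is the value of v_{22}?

424

Common difference d = (64 - 28) / (2 - 0) = 18.
v_i = 28 + (i - 0)·18.
v_{22} = 28 + 22·18 = 424.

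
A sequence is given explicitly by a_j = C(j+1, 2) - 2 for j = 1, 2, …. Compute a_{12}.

C(13, 2) = 78, so a_{12} = 76.

76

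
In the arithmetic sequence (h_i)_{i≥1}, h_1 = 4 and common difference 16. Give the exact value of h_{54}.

h_i = 4 + (i - 1)·16.
h_{54} = 4 + 53·16 = 852.

852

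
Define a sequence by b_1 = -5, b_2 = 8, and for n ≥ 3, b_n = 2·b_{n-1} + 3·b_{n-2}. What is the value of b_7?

b_3 = 1, b_4 = 26, b_5 = 55, b_6 = 188, b_7 = 541.
(Characteristic roots are 3 and -1.)

541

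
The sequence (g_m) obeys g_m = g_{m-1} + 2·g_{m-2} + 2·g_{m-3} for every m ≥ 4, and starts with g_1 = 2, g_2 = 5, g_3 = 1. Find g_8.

Applying the relation repeatedly:
g_4 = 15; g_5 = 27; g_6 = 59; g_7 = 143; g_8 = 315.

315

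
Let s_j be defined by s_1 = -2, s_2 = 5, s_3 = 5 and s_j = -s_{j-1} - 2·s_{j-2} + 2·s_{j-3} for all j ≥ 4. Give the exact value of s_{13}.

s_4 = -19; s_5 = 19; s_6 = 29; s_7 = -105; s_8 = 85; s_9 = 183; s_{10} = -563; s_{11} = 367; s_{12} = 1125; s_{13} = -2985.

-2985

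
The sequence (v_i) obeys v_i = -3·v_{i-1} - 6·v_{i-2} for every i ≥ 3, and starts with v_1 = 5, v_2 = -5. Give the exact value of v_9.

v_3 = -15, v_4 = 75, v_5 = -135, v_6 = -45, v_7 = 945, v_8 = -2565, v_9 = 2025.

2025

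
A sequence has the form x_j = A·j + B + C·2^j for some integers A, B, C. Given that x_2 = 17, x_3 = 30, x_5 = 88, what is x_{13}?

16448

At j = 2, 3, 5: 2A + B + 4C = 17; 3A + B + 8C = 30; 5A + B + 32C = 88.
Subtracting the first from the second: A + 4C = 13.
Subtracting the second from the third: 2A + 24C = 58.
Solving: C = 2, A = 5, then B = -1.
So x_j = 5·j + (-1) + 2·2^j; at j=13 this is 16448.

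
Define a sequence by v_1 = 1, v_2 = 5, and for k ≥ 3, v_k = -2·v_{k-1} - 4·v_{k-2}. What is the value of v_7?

Iterate the recurrence:
v_3 = -14; v_4 = 8; v_5 = 40; v_6 = -112; v_7 = 64.

64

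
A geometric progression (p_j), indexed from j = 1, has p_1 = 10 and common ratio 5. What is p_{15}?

61035156250

p_j = 10·5^(j-1).
p_{15} = 10·5^14 = 61035156250.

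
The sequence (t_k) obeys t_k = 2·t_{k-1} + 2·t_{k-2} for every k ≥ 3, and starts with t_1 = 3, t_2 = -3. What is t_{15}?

Applying the relation repeatedly:
t_3 = 0, t_4 = -6, t_5 = -12, …, t_{12} = -14688, t_{13} = -40128, t_{14} = -109632, t_{15} = -299520.

-299520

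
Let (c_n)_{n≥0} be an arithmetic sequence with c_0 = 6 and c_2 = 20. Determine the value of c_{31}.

223

Common difference d = (20 - 6) / (2 - 0) = 7.
c_n = 6 + (n - 0)·7.
c_{31} = 6 + 31·7 = 223.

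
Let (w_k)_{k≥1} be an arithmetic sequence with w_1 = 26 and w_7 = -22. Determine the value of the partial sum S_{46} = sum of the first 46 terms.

-7084

Common difference d = (-22 - 26) / (7 - 1) = -8.
w_k = 26 + (k - 1)·(-8).
w_{46} = -334; S = 46·(26 + (-334))/2 = -7084.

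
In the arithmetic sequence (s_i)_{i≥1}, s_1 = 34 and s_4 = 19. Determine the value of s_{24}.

-81

Common difference d = (19 - 34) / (4 - 1) = -5.
s_i = 34 + (i - 1)·(-5).
s_{24} = 34 + 23·(-5) = -81.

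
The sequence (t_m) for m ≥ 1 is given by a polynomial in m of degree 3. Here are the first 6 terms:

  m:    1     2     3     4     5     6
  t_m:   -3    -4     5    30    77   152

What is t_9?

1st diffs: -1, 9, 25, 47, 75.
2nd diffs: 10, 16, 22, 28.
3rd diffs: 6, 6, 6 (constant).
Newton forward-difference form: t_m = -3 + (-1)·C(m-1,1) + 10·C(m-1,2) + 6·C(m-1,3).
At m = 9: m-1 = 8, so t_9 = -3 - 8 + 280 + 336 = 605.

605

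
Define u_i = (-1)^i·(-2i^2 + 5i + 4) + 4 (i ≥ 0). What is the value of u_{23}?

(-1)^23 = -1; -2i^2 + 5i + 4 at i=23 is -939; so u_{23} = 943.

943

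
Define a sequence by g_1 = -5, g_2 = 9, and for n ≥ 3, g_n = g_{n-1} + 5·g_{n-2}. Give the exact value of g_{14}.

15729

Applying the relation repeatedly:
g_3 = -16  g_4 = 29  g_5 = -51  …  g_{11} = -1431  g_{12} = 3814  g_{13} = -3341  g_{14} = 15729.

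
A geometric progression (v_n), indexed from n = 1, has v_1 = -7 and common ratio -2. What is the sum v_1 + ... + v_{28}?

626349395

v_n = (-7)·(-2)^(n-1).
S = (-7)·((-2)^28 - 1)/(-2 - 1) = (-7)·(268435456 - 1)/(-3) = 626349395.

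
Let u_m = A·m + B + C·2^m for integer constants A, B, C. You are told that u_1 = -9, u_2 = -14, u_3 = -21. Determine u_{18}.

-262202

Write the equations: A + B + 2C = -9; 2A + B + 4C = -14; 3A + B + 8C = -21.
Subtracting the first from the second: A + 2C = -5.
Subtracting the second from the third: A + 4C = -7.
Solving: C = -1, A = -3, then B = -4.
Therefore u_{18} = -54 + (-4) + (-1)·262144 = -262202.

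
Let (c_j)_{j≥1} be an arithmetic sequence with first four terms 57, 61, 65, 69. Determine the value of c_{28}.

165

Common difference d = 4.
c_j = 57 + (j - 1)·4.
c_{28} = 57 + 27·4 = 165.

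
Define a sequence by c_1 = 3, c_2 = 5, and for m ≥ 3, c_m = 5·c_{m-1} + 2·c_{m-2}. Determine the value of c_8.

137525

c_3 = 31;  c_4 = 165;  c_5 = 887;  c_6 = 4765;  c_7 = 25599;  c_8 = 137525.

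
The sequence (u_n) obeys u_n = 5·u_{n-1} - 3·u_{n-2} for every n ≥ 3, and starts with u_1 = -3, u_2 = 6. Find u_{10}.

Step forward from the initial values:
u_3 = 39; u_4 = 177; u_5 = 768; u_6 = 3309; u_7 = 14241; u_8 = 61278; u_9 = 263667; u_{10} = 1134501.

1134501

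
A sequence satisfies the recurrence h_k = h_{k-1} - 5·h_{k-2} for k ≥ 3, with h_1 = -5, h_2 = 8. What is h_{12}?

48023

h_3 = 33  h_4 = -7  h_5 = -172  h_6 = -137  h_7 = 723  h_8 = 1408  h_9 = -2207  h_{10} = -9247  h_{11} = 1788  h_{12} = 48023.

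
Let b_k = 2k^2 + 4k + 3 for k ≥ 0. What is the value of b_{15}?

b_{15} = 2·15^2 + 4·15 + 3 = 513.

513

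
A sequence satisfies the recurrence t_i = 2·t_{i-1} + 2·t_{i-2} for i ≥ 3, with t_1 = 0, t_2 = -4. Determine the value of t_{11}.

-26752

Compute successive terms:
t_3 = -8;  t_4 = -24;  t_5 = -64;  t_6 = -176;  t_7 = -480;  t_8 = -1312;  t_9 = -3584;  t_{10} = -9792;  t_{11} = -26752.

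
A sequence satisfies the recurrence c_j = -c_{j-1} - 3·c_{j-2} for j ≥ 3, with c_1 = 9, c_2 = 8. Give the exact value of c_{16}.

-23389

Iterate the recurrence:
c_3 = -35; c_4 = 11; c_5 = 94; …; c_{13} = -8111; c_{14} = -472; c_{15} = 24805; c_{16} = -23389.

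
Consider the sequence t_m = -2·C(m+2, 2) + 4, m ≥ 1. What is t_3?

C(5, 2) = 10, so t_3 = -16.

-16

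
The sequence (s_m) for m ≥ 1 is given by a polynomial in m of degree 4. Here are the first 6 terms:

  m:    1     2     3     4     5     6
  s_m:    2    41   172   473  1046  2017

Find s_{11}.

18932

1st diffs: 39, 131, 301, 573, 971.
2nd diffs: 92, 170, 272, 398.
3rd diffs: 78, 102, 126.
4th diffs: 24, 24 (constant).
Newton forward-difference form: s_m = 2 + 39·C(m-1,1) + 92·C(m-1,2) + 78·C(m-1,3) + 24·C(m-1,4).
At m = 11: m-1 = 10, so s_{11} = 2 + 390 + 4140 + 9360 + 5040 = 18932.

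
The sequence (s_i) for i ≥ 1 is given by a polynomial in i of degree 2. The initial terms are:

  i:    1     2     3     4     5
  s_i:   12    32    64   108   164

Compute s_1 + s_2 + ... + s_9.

1836

1st diffs: 20, 32, 44, 56.
2nd diffs: 12, 12, 12 (constant).
So s_i = 6i^2 + 2i + 4.
Continuing: 232, 312, 404, 508.
Summing i = 1..9 (9 terms) gives 1836.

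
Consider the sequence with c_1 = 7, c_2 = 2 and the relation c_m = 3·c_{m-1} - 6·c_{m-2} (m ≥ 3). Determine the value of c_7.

Step forward from the initial values:
c_3 = -36  c_4 = -120  c_5 = -144  c_6 = 288  c_7 = 1728.

1728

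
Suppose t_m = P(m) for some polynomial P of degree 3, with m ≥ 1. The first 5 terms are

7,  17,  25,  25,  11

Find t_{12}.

1st diffs: 10, 8, 0, -14.
2nd diffs: -2, -8, -14.
3rd diffs: -6, -6 (constant).
Newton forward-difference form: t_m = 7 + 10·C(m-1,1) + (-2)·C(m-1,2) + (-6)·C(m-1,3).
At m = 12: m-1 = 11, so t_{12} = 7 + 110 - 110 - 990 = -983.

-983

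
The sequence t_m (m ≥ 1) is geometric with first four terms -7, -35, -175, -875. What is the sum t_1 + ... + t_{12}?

-427246092

Common ratio r = 5.
t_m = (-7)·5^(m-1).
S = (-7)·(5^12 - 1)/(5 - 1) = (-7)·(244140625 - 1)/(4) = -427246092.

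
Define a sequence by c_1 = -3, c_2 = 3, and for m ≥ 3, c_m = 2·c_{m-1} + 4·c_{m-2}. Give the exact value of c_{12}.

c_3 = -6, c_4 = 0, c_5 = -24, c_6 = -48, c_7 = -192, c_8 = -576, c_9 = -1920, c_{10} = -6144, c_{11} = -19968, c_{12} = -64512.

-64512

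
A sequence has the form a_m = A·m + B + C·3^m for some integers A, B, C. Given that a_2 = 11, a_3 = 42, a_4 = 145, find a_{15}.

28697742

Write the equations: 2A + B + 9C = 11; 3A + B + 27C = 42; 4A + B + 81C = 145.
Subtracting the first from the second: A + 18C = 31.
Subtracting the second from the third: A + 54C = 103.
Solving: C = 2, A = -5, then B = 3.
Therefore a_{15} = -75 + 3 + 2·14348907 = 28697742.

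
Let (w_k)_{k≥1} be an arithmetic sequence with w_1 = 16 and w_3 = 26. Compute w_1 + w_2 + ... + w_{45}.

5670

Common difference d = (26 - 16) / (3 - 1) = 5.
w_k = 16 + (k - 1)·5.
w_{45} = 236; S = 45·(16 + 236)/2 = 5670.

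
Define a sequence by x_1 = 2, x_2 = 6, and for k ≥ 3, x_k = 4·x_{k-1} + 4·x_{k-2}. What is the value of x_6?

3552

Applying the relation repeatedly:
x_3 = 32  x_4 = 152  x_5 = 736  x_6 = 3552.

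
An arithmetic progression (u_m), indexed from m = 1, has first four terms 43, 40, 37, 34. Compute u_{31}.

Common difference d = -3.
u_m = 43 + (m - 1)·(-3).
u_{31} = 43 + 30·(-3) = -47.

-47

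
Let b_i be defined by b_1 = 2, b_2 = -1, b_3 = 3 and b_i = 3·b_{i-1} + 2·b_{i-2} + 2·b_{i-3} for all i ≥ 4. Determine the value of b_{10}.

Iterate the recurrence:
b_4 = 11  b_5 = 37  b_6 = 139  b_7 = 513  b_8 = 1891  b_9 = 6977  b_{10} = 25739.

25739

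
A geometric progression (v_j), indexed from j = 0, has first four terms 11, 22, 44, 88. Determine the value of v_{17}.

1441792

Common ratio r = 2.
v_j = 11·2^(j-0).
v_{17} = 11·2^17 = 1441792.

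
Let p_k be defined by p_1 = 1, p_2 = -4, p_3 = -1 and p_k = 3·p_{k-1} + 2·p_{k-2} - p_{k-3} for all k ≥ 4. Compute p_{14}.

Iterate the recurrence:
p_4 = -12;  p_5 = -34;  p_6 = -125;  …;  p_{11} = -64156;  p_{12} = -223962;  p_{13} = -781819;  p_{14} = -2729225.

-2729225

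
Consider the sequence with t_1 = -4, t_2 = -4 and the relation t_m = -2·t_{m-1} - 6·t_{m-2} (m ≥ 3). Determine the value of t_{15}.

t_3 = 32; t_4 = -40; t_5 = -112; …; t_{12} = 70016; t_{13} = 96512; t_{14} = -613120; t_{15} = 647168.

647168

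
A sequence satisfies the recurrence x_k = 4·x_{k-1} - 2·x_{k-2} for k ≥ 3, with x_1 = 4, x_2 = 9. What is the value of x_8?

Iterate the recurrence:
x_3 = 28;  x_4 = 94;  x_5 = 320;  x_6 = 1092;  x_7 = 3728;  x_8 = 12728.

12728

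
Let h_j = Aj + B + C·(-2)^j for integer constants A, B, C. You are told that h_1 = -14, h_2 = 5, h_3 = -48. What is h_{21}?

-8388714

At j = 1, 2, 3: A + B - 2C = -14; 2A + B + 4C = 5; 3A + B - 8C = -48.
Subtracting the first from the second: A + 6C = 19.
Subtracting the second from the third: A - 12C = -53.
Solving: C = 4, A = -5, then B = -1.
Therefore h_{21} = -105 + (-1) + 4·(-2097152) = -8388714.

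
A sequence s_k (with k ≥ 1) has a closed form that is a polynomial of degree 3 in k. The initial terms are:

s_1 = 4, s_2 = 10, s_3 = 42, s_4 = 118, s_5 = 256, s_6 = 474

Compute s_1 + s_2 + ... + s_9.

1st diffs: 6, 32, 76, 138, 218.
2nd diffs: 26, 44, 62, 80.
3rd diffs: 18, 18, 18 (constant).
So s_k = 3k^3 - 5k^2 + 6.
Continuing: 790, 1222, 1788.
Summing k = 1..9 (9 terms) gives 4704.

4704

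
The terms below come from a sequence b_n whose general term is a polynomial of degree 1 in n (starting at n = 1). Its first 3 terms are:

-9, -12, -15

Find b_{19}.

-63

1st diffs: -3, -3 (constant).
So b_n = -3n - 6.
Evaluating at n = 19 gives b_{19} = -63.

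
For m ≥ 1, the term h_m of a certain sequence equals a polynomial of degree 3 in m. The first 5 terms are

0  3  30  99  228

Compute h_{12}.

1st diffs: 3, 27, 69, 129.
2nd diffs: 24, 42, 60.
3rd diffs: 18, 18 (constant).
So h_m = 3m^3 - 6m^2 + 3.
Evaluating at m = 12 gives h_{12} = 4323.

4323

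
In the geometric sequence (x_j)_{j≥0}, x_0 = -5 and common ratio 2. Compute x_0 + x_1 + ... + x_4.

-155

x_j = (-5)·2^(j-0).
S = (-5)·(2^5 - 1)/(2 - 1) = (-5)·(32 - 1)/(1) = -155.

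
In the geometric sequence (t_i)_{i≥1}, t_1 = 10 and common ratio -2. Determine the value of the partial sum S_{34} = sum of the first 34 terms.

-57266230610

t_i = 10·(-2)^(i-1).
S = 10·((-2)^34 - 1)/(-2 - 1) = 10·(17179869184 - 1)/(-3) = -57266230610.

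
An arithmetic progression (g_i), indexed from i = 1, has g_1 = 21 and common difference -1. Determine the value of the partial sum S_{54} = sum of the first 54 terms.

-297

g_i = 21 + (i - 1)·(-1).
g_{54} = -32; S = 54·(21 + (-32))/2 = -297.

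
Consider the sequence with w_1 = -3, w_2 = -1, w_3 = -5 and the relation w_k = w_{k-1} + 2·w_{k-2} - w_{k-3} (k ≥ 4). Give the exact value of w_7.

-38

Iterate the recurrence:
w_4 = -4  w_5 = -13  w_6 = -16  w_7 = -38.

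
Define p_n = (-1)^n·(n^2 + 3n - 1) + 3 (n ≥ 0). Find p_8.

90

(-1)^8 = 1; n^2 + 3n - 1 at n=8 is 87; so p_8 = 90.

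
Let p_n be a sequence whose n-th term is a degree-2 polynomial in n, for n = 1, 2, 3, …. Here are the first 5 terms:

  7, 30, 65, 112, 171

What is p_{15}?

1st diffs: 23, 35, 47, 59.
2nd diffs: 12, 12, 12 (constant).
So p_n = 6n^2 + 5n - 4.
Evaluating at n = 15 gives p_{15} = 1421.

1421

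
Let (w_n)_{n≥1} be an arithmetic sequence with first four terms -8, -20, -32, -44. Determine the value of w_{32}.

Common difference d = -12.
w_n = -8 + (n - 1)·(-12).
w_{32} = -8 + 31·(-12) = -380.

-380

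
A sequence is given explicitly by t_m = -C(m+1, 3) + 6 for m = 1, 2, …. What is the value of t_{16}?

C(17, 3) = 680, so t_{16} = -674.

-674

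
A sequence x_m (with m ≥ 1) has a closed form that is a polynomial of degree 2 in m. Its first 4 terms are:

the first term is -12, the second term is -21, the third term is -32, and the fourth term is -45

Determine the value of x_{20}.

1st diffs: -9, -11, -13.
2nd diffs: -2, -2 (constant).
So x_m = -m^2 - 6m - 5.
Evaluating at m = 20 gives x_{20} = -525.

-525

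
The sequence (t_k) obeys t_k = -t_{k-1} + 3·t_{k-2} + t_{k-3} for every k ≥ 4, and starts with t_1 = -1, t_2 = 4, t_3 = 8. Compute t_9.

Iterate the recurrence:
t_4 = 3  t_5 = 25  t_6 = -8  t_7 = 86  t_8 = -85  t_9 = 335.

335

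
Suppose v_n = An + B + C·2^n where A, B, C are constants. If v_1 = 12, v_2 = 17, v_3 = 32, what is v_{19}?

Plug in n = 1, 2, 3: A + B + 2C = 12; 2A + B + 4C = 17; 3A + B + 8C = 32.
Subtracting the first from the second: A + 2C = 5.
Subtracting the second from the third: A + 4C = 15.
Solving: C = 5, A = -5, then B = 7.
Therefore v_{19} = -95 + 7 + 5·524288 = 2621352.

2621352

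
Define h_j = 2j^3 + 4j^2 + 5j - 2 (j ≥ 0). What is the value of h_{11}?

3199

h_{11} = 2·11^3 + 4·11^2 + 5·11 - 2 = 3199.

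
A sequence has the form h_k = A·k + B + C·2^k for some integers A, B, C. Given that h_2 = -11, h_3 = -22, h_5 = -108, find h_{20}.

At k = 2, 3, 5: 2A + B + 4C = -11; 3A + B + 8C = -22; 5A + B + 32C = -108.
Subtracting the first from the second: A + 4C = -11.
Subtracting the second from the third: 2A + 24C = -86.
Solving: C = -4, A = 5, then B = -5.
Therefore h_{20} = 100 + (-5) + (-4)·1048576 = -4194209.

-4194209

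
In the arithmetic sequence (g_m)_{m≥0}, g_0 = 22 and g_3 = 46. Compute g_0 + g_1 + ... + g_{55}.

13552

Common difference d = (46 - 22) / (3 - 0) = 8.
g_m = 22 + (m - 0)·8.
g_{55} = 462; S = 56·(22 + 462)/2 = 13552.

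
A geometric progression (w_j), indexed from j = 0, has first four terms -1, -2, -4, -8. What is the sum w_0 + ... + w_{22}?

Common ratio r = 2.
w_j = (-1)·2^(j-0).
S = (-1)·(2^23 - 1)/(2 - 1) = (-1)·(8388608 - 1)/(1) = -8388607.

-8388607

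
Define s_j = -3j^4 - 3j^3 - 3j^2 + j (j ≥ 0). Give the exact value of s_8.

-14008

s_8 = -3·8^4 - 3·8^3 - 3·8^2 + 1·8 = -14008.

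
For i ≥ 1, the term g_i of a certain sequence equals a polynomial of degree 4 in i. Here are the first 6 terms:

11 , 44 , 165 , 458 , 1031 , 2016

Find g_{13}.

1st diffs: 33, 121, 293, 573, 985.
2nd diffs: 88, 172, 280, 412.
3rd diffs: 84, 108, 132.
4th diffs: 24, 24 (constant).
So g_i = i^4 + 4i^3 - 5i^2 + 5i + 6.
Evaluating at i = 13 gives g_{13} = 36575.

36575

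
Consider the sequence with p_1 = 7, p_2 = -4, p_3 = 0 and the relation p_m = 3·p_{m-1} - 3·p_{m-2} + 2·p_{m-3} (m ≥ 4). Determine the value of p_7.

238

Iterate the recurrence:
p_4 = 26, p_5 = 70, p_6 = 132, p_7 = 238.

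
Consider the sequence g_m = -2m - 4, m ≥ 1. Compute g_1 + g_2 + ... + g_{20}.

Over m = 1..20: Σm = 210.
Total = (-2)·210 + (-4)·20 = -500.

-500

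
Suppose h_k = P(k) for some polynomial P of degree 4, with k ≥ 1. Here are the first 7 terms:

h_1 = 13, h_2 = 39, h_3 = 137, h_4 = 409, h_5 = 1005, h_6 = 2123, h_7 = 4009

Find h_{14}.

69459

1st diffs: 26, 98, 272, 596, 1118, 1886.
2nd diffs: 72, 174, 324, 522, 768.
3rd diffs: 102, 150, 198, 246.
4th diffs: 48, 48, 48 (constant).
So h_k = 2k^4 - 3k^3 + 4k^2 + 5k + 5.
Evaluating at k = 14 gives h_{14} = 69459.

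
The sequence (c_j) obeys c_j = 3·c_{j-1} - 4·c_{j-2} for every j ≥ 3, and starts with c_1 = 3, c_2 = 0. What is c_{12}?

-7524

Step forward from the initial values:
c_3 = -12;  c_4 = -36;  c_5 = -60;  c_6 = -36;  c_7 = 132;  c_8 = 540;  c_9 = 1092;  c_{10} = 1116;  c_{11} = -1020;  c_{12} = -7524.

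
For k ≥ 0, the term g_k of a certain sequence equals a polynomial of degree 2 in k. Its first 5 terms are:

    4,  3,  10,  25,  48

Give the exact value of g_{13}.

1st diffs: -1, 7, 15, 23.
2nd diffs: 8, 8, 8 (constant).
So g_k = 4k^2 - 5k + 4.
Evaluating at k = 13 gives g_{13} = 615.

615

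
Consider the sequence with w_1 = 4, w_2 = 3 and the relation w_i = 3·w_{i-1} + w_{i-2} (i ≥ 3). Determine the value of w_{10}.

Compute successive terms:
w_3 = 13;  w_4 = 42;  w_5 = 139;  w_6 = 459;  w_7 = 1516;  w_8 = 5007;  w_9 = 16537;  w_{10} = 54618.

54618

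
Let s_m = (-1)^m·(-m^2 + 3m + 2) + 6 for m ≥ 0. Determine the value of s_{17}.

242

(-1)^17 = -1; -m^2 + 3m + 2 at m=17 is -236; so s_{17} = 242.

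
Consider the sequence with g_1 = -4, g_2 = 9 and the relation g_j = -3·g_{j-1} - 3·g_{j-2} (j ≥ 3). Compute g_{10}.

-486

Iterate the recurrence:
g_3 = -15;  g_4 = 18;  g_5 = -9;  g_6 = -27;  g_7 = 108;  g_8 = -243;  g_9 = 405;  g_{10} = -486.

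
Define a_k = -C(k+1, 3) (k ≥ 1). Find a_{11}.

C(12, 3) = 220, so a_{11} = -220.

-220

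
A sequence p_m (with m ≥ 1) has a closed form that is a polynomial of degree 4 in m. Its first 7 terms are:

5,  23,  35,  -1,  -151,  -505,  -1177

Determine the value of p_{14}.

1st diffs: 18, 12, -36, -150, -354, -672.
2nd diffs: -6, -48, -114, -204, -318.
3rd diffs: -42, -66, -90, -114.
4th diffs: -24, -24, -24 (constant).
Newton forward-difference form: p_m = 5 + 18·C(m-1,1) + (-6)·C(m-1,2) + (-42)·C(m-1,3) + (-24)·C(m-1,4).
At m = 14: m-1 = 13, so p_{14} = 5 + 234 - 468 - 12012 - 17160 = -29401.

-29401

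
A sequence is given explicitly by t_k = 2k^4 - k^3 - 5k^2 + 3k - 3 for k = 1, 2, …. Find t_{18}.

t_{18} = 2·18^4 - 1·18^3 - 5·18^2 + 3·18 - 3 = 202551.

202551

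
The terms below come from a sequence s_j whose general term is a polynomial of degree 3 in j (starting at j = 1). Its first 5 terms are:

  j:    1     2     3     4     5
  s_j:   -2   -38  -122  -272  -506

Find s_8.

-1892

1st diffs: -36, -84, -150, -234.
2nd diffs: -48, -66, -84.
3rd diffs: -18, -18 (constant).
So s_j = -3j^3 - 6j^2 + 3j + 4.
Evaluating at j = 8 gives s_8 = -1892.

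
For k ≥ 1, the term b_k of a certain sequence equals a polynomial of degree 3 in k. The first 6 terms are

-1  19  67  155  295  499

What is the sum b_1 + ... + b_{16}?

1st diffs: 20, 48, 88, 140, 204.
2nd diffs: 28, 40, 52, 64.
3rd diffs: 12, 12, 12 (constant).
Newton forward-difference form: b_k = -1 + 20·C(k-1,1) + 28·C(k-1,2) + 12·C(k-1,3).
Continuing: …, 779, 1147, 1615, 2195, …, b_{16} = 8699.
Summing k = 1..16 (16 terms) gives 39904.

39904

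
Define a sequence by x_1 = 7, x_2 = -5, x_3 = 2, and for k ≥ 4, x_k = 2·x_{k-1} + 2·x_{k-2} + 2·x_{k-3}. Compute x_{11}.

8312

x_4 = 8; x_5 = 10; x_6 = 40; x_7 = 116; x_8 = 332; x_9 = 976; x_{10} = 2848; x_{11} = 8312.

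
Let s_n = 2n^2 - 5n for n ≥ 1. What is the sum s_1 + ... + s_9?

Over n = 1..9: Σn = 45, Σn² = 285.
Total = (2)·285 + (-5)·45 = 345.

345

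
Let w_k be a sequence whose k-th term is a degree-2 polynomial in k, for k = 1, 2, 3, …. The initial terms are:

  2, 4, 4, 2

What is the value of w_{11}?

-68

1st diffs: 2, 0, -2.
2nd diffs: -2, -2 (constant).
Newton forward-difference form: w_k = 2 + 2·C(k-1,1) + (-2)·C(k-1,2).
At k = 11: k-1 = 10, so w_{11} = 2 + 20 - 90 = -68.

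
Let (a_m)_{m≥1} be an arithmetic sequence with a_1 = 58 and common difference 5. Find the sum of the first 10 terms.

a_m = 58 + (m - 1)·5.
a_{10} = 103; S = 10·(58 + 103)/2 = 805.

805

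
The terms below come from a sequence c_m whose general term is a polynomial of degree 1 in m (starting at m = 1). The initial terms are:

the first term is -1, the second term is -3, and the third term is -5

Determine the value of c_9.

-17

1st diffs: -2, -2 (constant).
So c_m = -2m + 1.
Evaluating at m = 9 gives c_9 = -17.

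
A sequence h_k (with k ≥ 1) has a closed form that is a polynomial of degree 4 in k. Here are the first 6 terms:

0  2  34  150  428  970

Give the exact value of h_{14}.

1st diffs: 2, 32, 116, 278, 542.
2nd diffs: 30, 84, 162, 264.
3rd diffs: 54, 78, 102.
4th diffs: 24, 24 (constant).
Newton forward-difference form: h_k = 2·C(k-1,1) + 30·C(k-1,2) + 54·C(k-1,3) + 24·C(k-1,4).
At k = 14: k-1 = 13, so h_{14} = 26 + 2340 + 15444 + 17160 = 34970.

34970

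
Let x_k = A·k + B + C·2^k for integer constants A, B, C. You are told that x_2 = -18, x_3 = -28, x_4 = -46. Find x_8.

-534

At k = 2, 3, 4: 2A + B + 4C = -18; 3A + B + 8C = -28; 4A + B + 16C = -46.
Subtracting the first from the second: A + 4C = -10.
Subtracting the second from the third: A + 8C = -18.
Solving: C = -2, A = -2, then B = -6.
Therefore x_8 = -16 + (-6) + (-2)·256 = -534.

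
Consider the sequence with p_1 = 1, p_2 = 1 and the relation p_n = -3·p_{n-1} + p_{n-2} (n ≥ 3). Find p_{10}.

Step forward from the initial values:
p_3 = -2; p_4 = 7; p_5 = -23; p_6 = 76; p_7 = -251; p_8 = 829; p_9 = -2738; p_{10} = 9043.

9043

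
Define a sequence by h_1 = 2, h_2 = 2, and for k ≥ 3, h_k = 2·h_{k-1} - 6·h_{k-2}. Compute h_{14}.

-166528

Applying the relation repeatedly:
h_3 = -8;  h_4 = -28;  h_5 = -8;  …;  h_{11} = 7552;  h_{12} = 37952;  h_{13} = 30592;  h_{14} = -166528.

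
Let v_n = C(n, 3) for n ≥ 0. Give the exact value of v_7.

C(7, 3) = 35, so v_7 = 35.

35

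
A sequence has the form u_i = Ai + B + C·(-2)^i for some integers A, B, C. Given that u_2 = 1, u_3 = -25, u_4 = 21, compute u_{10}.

Write the equations: 2A + B + 4C = 1; 3A + B - 8C = -25; 4A + B + 16C = 21.
Subtracting the first from the second: A - 12C = -26.
Subtracting the second from the third: A + 24C = 46.
Solving: C = 2, A = -2, then B = -3.
Therefore u_{10} = -20 + (-3) + 2·1024 = 2025.

2025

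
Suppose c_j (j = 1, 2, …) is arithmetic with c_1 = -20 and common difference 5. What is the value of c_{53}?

c_j = -20 + (j - 1)·5.
c_{53} = -20 + 52·5 = 240.

240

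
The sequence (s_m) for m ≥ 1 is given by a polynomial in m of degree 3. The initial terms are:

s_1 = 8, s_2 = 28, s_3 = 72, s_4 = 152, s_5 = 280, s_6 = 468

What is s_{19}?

13832

1st diffs: 20, 44, 80, 128, 188.
2nd diffs: 24, 36, 48, 60.
3rd diffs: 12, 12, 12 (constant).
Newton forward-difference form: s_m = 8 + 20·C(m-1,1) + 24·C(m-1,2) + 12·C(m-1,3).
At m = 19: m-1 = 18, so s_{19} = 8 + 360 + 3672 + 9792 = 13832.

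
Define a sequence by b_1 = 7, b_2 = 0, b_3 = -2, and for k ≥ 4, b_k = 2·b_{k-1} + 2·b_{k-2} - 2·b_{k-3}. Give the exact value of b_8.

b_4 = -18;  b_5 = -40;  b_6 = -112;  b_7 = -268;  b_8 = -680.

-680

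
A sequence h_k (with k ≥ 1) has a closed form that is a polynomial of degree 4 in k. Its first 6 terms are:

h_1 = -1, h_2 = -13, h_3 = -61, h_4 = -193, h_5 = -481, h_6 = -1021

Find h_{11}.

1st diffs: -12, -48, -132, -288, -540.
2nd diffs: -36, -84, -156, -252.
3rd diffs: -48, -72, -96.
4th diffs: -24, -24 (constant).
Newton forward-difference form: h_k = -1 + (-12)·C(k-1,1) + (-36)·C(k-1,2) + (-48)·C(k-1,3) + (-24)·C(k-1,4).
At k = 11: k-1 = 10, so h_{11} = -1 - 120 - 1620 - 5760 - 5040 = -12541.

-12541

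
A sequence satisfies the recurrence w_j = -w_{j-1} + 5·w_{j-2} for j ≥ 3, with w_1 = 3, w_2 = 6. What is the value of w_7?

39

Iterate the recurrence:
w_3 = 9; w_4 = 21; w_5 = 24; w_6 = 81; w_7 = 39.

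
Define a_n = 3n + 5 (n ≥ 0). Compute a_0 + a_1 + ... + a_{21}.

803

Over n = 0..21: Σn = 231.
Total = (3)·231 + (5)·22 = 803.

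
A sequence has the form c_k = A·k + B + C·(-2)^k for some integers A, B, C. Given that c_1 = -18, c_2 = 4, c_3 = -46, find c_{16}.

Write the equations: A + B - 2C = -18; 2A + B + 4C = 4; 3A + B - 8C = -46.
Subtracting the first from the second: A + 6C = 22.
Subtracting the second from the third: A - 12C = -50.
Solving: C = 4, A = -2, then B = -8.
So c_k = -2·k + (-8) + 4·(-2)^k; at k=16 this is 262104.

262104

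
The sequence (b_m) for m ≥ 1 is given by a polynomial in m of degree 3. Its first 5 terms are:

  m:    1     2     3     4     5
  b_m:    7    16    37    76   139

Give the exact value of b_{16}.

4132

1st diffs: 9, 21, 39, 63.
2nd diffs: 12, 18, 24.
3rd diffs: 6, 6 (constant).
Newton forward-difference form: b_m = 7 + 9·C(m-1,1) + 12·C(m-1,2) + 6·C(m-1,3).
At m = 16: m-1 = 15, so b_{16} = 7 + 135 + 1260 + 2730 = 4132.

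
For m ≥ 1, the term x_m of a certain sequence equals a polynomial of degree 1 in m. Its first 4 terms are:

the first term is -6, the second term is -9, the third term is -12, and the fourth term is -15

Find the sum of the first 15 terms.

1st diffs: -3, -3, -3 (constant).
So x_m = -3m - 3.
Continuing: …, -18, -21, -24, -27, …, x_{15} = -48.
Summing m = 1..15 (15 terms) gives -405.

-405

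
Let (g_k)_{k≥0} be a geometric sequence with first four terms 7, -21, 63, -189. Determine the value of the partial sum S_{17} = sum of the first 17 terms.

Common ratio r = -3.
g_k = 7·(-3)^(k-0).
S = 7·((-3)^17 - 1)/(-3 - 1) = 7·(-129140163 - 1)/(-4) = 225995287.

225995287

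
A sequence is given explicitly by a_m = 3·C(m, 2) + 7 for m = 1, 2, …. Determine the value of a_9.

C(9, 2) = 36, so a_9 = 115.

115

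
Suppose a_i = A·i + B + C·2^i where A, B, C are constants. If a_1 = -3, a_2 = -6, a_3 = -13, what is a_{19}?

Write the equations: A + B + 2C = -3; 2A + B + 4C = -6; 3A + B + 8C = -13.
Subtracting the first from the second: A + 2C = -3.
Subtracting the second from the third: A + 4C = -7.
Solving: C = -2, A = 1, then B = 0.
Hence a_{19} = 1·19 + 0 + (-2)·524288 = -1048557.

-1048557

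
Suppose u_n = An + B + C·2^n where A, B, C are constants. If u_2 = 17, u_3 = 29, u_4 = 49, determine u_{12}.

Plug in n = 2, 3, 4: 2A + B + 4C = 17; 3A + B + 8C = 29; 4A + B + 16C = 49.
Subtracting the first from the second: A + 4C = 12.
Subtracting the second from the third: A + 8C = 20.
Solving: C = 2, A = 4, then B = 1.
So u_n = 4·n + 1 + 2·2^n; at n=12 this is 8241.

8241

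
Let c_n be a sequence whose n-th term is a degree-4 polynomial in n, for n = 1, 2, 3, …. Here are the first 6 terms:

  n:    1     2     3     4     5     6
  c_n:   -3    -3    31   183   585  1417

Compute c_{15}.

81715

1st diffs: 0, 34, 152, 402, 832.
2nd diffs: 34, 118, 250, 430.
3rd diffs: 84, 132, 180.
4th diffs: 48, 48 (constant).
So c_n = 2n^4 - 6n^3 + 3n^2 + 3n - 5.
Evaluating at n = 15 gives c_{15} = 81715.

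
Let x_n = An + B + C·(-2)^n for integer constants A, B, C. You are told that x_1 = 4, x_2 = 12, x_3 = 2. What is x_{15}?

Write the equations: A + B - 2C = 4; 2A + B + 4C = 12; 3A + B - 8C = 2.
Subtracting the first from the second: A + 6C = 8.
Subtracting the second from the third: A - 12C = -10.
Solving: C = 1, A = 2, then B = 4.
Therefore x_{15} = 30 + 4 + 1·(-32768) = -32734.

-32734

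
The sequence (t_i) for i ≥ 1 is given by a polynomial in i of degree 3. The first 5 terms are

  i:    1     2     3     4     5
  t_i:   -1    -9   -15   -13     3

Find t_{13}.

1355

1st diffs: -8, -6, 2, 16.
2nd diffs: 2, 8, 14.
3rd diffs: 6, 6 (constant).
Newton forward-difference form: t_i = -1 + (-8)·C(i-1,1) + 2·C(i-1,2) + 6·C(i-1,3).
At i = 13: i-1 = 12, so t_{13} = -1 - 96 + 132 + 1320 = 1355.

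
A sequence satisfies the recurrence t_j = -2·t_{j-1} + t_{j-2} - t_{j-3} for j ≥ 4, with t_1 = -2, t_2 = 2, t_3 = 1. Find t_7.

Compute successive terms:
t_4 = 2, t_5 = -5, t_6 = 11, t_7 = -29.

-29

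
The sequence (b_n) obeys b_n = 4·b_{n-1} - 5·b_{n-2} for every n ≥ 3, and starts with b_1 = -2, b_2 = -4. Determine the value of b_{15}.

Compute successive terms:
b_3 = -6; b_4 = -4; b_5 = 14; …; b_{12} = -5284; b_{13} = -23506; b_{14} = -67604; b_{15} = -152886.

-152886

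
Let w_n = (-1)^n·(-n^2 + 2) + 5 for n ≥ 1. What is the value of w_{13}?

172

(-1)^13 = -1; -n^2 + 2 at n=13 is -167; so w_{13} = 172.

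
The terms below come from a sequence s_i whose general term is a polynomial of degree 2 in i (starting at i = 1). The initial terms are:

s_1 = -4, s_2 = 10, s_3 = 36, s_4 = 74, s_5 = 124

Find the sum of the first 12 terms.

3516

1st diffs: 14, 26, 38, 50.
2nd diffs: 12, 12, 12 (constant).
Newton forward-difference form: s_i = -4 + 14·C(i-1,1) + 12·C(i-1,2).
Continuing: …, 186, 260, 346, 444, …, s_{12} = 810.
Summing i = 1..12 (12 terms) gives 3516.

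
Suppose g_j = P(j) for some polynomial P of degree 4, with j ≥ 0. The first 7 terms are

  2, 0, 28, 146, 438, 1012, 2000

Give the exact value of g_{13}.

36636

1st diffs: -2, 28, 118, 292, 574, 988.
2nd diffs: 30, 90, 174, 282, 414.
3rd diffs: 60, 84, 108, 132.
4th diffs: 24, 24, 24 (constant).
So g_j = j^4 + 4j^3 - 4j^2 - 3j + 2.
Evaluating at j = 13 gives g_{13} = 36636.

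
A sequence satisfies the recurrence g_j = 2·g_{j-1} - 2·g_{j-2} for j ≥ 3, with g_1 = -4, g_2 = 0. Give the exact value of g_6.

Applying the relation repeatedly:
g_3 = 8, g_4 = 16, g_5 = 16, g_6 = 0.

0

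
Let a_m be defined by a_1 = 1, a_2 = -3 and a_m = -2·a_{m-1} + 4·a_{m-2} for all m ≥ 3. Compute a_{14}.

Compute successive terms:
a_3 = 10  a_4 = -32  a_5 = 104  …  a_{11} = 119296  a_{12} = -386048  a_{13} = 1249280  a_{14} = -4042752.

-4042752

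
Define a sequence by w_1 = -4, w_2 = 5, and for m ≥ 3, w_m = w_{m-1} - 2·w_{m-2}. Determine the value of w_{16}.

Iterate the recurrence:
w_3 = 13  w_4 = 3  w_5 = -23  …  w_{13} = 409  w_{14} = 355  w_{15} = -463  w_{16} = -1173.

-1173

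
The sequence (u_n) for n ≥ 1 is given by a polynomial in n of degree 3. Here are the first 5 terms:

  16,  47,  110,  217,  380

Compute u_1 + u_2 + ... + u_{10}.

7915

1st diffs: 31, 63, 107, 163.
2nd diffs: 32, 44, 56.
3rd diffs: 12, 12 (constant).
Newton forward-difference form: u_n = 16 + 31·C(n-1,1) + 32·C(n-1,2) + 12·C(n-1,3).
Continuing: …, 611, 922, 1325, 1832, …, u_{10} = 2455.
Summing n = 1..10 (10 terms) gives 7915.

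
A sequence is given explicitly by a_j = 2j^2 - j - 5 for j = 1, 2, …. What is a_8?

115

a_8 = 2·8^2 - 1·8 - 5 = 115.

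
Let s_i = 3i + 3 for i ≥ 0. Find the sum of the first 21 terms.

Over i = 0..20: Σi = 210.
Total = (3)·210 + (3)·21 = 693.

693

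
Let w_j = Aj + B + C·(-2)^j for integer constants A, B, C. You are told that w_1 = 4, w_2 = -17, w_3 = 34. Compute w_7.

526

Write the equations: A + B - 2C = 4; 2A + B + 4C = -17; 3A + B - 8C = 34.
Subtracting the first from the second: A + 6C = -21.
Subtracting the second from the third: A - 12C = 51.
Solving: C = -4, A = 3, then B = -7.
So w_j = 3·j + (-7) + (-4)·(-2)^j; at j=7 this is 526.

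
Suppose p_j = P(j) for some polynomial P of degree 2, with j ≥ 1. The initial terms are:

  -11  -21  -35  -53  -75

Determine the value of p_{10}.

-245

1st diffs: -10, -14, -18, -22.
2nd diffs: -4, -4, -4 (constant).
Newton forward-difference form: p_j = -11 + (-10)·C(j-1,1) + (-4)·C(j-1,2).
At j = 10: j-1 = 9, so p_{10} = -11 - 90 - 144 = -245.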